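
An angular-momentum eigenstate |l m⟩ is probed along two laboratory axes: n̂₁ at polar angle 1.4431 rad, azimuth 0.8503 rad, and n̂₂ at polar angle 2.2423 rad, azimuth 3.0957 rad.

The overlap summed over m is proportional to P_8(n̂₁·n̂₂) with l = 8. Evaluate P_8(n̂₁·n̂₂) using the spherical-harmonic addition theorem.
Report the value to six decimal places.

0.115294

Addition theorem: P_8(cos γ) = (4π/17) Σ_m Y*_{lm}(Ω₁) Y_{lm}(Ω₂), m = −8…8:
  m=-8: Y*=0.41917 + 0.23956j  Y=0.06789 + 0.02611j  product 0.02220 + 0.02721j
  m=-7: Y*=0.23449 - 0.08060j  Y=0.21939 + 0.07301j  product 0.05733 - 0.00056j
  m=-6: Y*=-0.10296 + 0.25091j  Y=0.40087 + 0.11326j  product -0.06969 + 0.08892j
  m=-5: Y*=0.12188 + 0.24544j  Y=0.40661 + 0.09497j  product 0.02625 + 0.11137j
  m=-4: Y*=-0.18842 - 0.05004j  Y=0.08436 + 0.01566j  product -0.01511 - 0.00717j
  m=-3: Y*=-0.23336 + 0.15648j  Y=-0.31529 - 0.04368j  product 0.08041 - 0.03914j
  m=-2: Y*=0.02061 - 0.15789j  Y=-0.26749 - 0.02462j  product -0.00940 + 0.04173j
  m=-1: Y*=-0.18644 - 0.21236j  Y=0.20679 + 0.00950j  product -0.03654 - 0.04569j
  m=+0: Y*=0.14845 + 0.00000j  Y=0.30364 + 0.00000j  product 0.04508 + 0.00000j
  m=+1: Y*=0.18644 - 0.21236j  Y=-0.20679 + 0.00950j  product -0.03654 + 0.04569j
  m=+2: Y*=0.02061 + 0.15789j  Y=-0.26749 + 0.02462j  product -0.00940 - 0.04173j
  m=+3: Y*=0.23336 + 0.15648j  Y=0.31529 - 0.04368j  product 0.08041 + 0.03914j
  m=+4: Y*=-0.18842 + 0.05004j  Y=0.08436 - 0.01566j  product -0.01511 + 0.00717j
  m=+5: Y*=-0.12188 + 0.24544j  Y=-0.40661 + 0.09497j  product 0.02625 - 0.11137j
  m=+6: Y*=-0.10296 - 0.25091j  Y=0.40087 - 0.11326j  product -0.06969 - 0.08892j
  m=+7: Y*=-0.23449 - 0.08060j  Y=-0.21939 + 0.07301j  product 0.05733 + 0.00056j
  m=+8: Y*=0.41917 - 0.23956j  Y=0.06789 - 0.02611j  product 0.02220 - 0.02721j
Σ over m = 0.15597 + 0.00000j; ×(4π/17) → 0.11529 + 0.00000j. Real part: 0.115294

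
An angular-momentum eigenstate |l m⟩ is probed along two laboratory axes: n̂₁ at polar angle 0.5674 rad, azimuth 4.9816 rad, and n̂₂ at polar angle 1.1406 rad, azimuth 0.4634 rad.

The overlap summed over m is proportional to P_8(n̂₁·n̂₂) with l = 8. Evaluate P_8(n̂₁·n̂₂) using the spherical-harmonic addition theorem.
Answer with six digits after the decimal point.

-0.167496

Addition theorem: P_8(cos γ) = (4π/17) Σ_m Y*_{lm}(Ω₁) Y_{lm}(Ω₂), m = −8…8:
  m=-8: -0.00197 + 0.00300j × -0.20263 + 0.12863j = 0.00001 - 0.00086j  (running Σ = 0.00001 - 0.00086j)
  m=-7: -0.02142 - 0.00695j × -0.43823 + 0.04495j = 0.00970 + 0.00208j  (running Σ = 0.00971 + 0.00122j)
  m=-6: 0.00390 - 0.08761j × -0.31937 - 0.12065j = -0.01181 + 0.02751j  (running Σ = -0.00210 + 0.02873j)
  m=-5: 0.22982 - 0.05254j × 0.05584 + 0.06039j = 0.01601 + 0.01095j  (running Σ = 0.01390 + 0.03968j)
  m=-4: 0.20585 + 0.38228j × 0.10022 + 0.34489j = -0.11121 + 0.10931j  (running Σ = -0.09731 + 0.14898j)
  m=-3: -0.34986 + 0.33464j × -0.01682 + 0.09211j = -0.02494 - 0.03786j  (running Σ = -0.12225 + 0.11113j)
  m=-2: -0.12627 - 0.07542j × 0.18655 - 0.24848j = -0.04229 + 0.01731j  (running Σ = -0.16454 + 0.12843j)
  m=-1: -0.09569 + 0.34681j × 0.14231 - 0.07111j = 0.01104 + 0.05616j  (running Σ = -0.15350 + 0.18459j)
  m=0: -0.27807 + 0.00000j × -0.28916 + 0.00000j = 0.08041 + 0.00000j  (running Σ = -0.07309 + 0.18459j)
  m=1: 0.09569 + 0.34681j × -0.14231 - 0.07111j = 0.01104 - 0.05616j  (running Σ = -0.06205 + 0.12843j)
  m=2: -0.12627 + 0.07542j × 0.18655 + 0.24848j = -0.04229 - 0.01731j  (running Σ = -0.10434 + 0.11113j)
  m=3: 0.34986 + 0.33464j × 0.01682 + 0.09211j = -0.02494 + 0.03786j  (running Σ = -0.12928 + 0.14898j)
  m=4: 0.20585 - 0.38228j × 0.10022 - 0.34489j = -0.11121 - 0.10931j  (running Σ = -0.24050 + 0.03968j)
  m=5: -0.22982 - 0.05254j × -0.05584 + 0.06039j = 0.01601 - 0.01095j  (running Σ = -0.22449 + 0.02873j)
  m=6: 0.00390 + 0.08761j × -0.31937 + 0.12065j = -0.01181 - 0.02751j  (running Σ = -0.23630 + 0.00122j)
  m=7: 0.02142 - 0.00695j × 0.43823 + 0.04495j = 0.00970 - 0.00208j  (running Σ = -0.22661 - 0.00086j)
  m=8: -0.00197 - 0.00300j × -0.20263 - 0.12863j = 0.00001 + 0.00086j  (running Σ = -0.22659 + 0.00000j)
Total Σ_m = -0.22659 + 0.00000j. Multiply by 0.739198: -0.16750 + 0.00000j. P_8(cos γ) = -0.167496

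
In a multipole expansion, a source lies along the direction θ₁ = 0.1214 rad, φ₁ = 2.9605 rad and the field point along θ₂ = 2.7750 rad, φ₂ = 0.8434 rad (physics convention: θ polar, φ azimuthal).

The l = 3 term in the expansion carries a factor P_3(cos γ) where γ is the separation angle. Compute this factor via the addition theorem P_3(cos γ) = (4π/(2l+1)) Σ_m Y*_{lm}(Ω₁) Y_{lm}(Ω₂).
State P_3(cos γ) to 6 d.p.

Summing Y*_{l m}(θ₁,φ₁)·Y_{l m}(θ₂,φ₂) over m ∈ [−3, 3]; prefactor 4π/(2·3+1) = 1.795196:
  term(m=-3) = 0.00001 + 0.00000j   from Y*(Ω₁)=-0.00063 + 0.00038j, Y(Ω₂)=-0.01573 - 0.01103j
  term(m=-2) = 0.00084 + 0.00162j   from Y*(Ω₁)=0.01391 - 0.00527j, Y(Ω₂)=0.01419 + 0.12175j
  term(m=-1) = -0.03105 + 0.05107j   from Y*(Ω₁)=-0.15117 + 0.02768j, Y(Ω₂)=0.25862 - 0.29051j
  term(m=+0) = -0.33755 + 0.00000j   from Y*(Ω₁)=0.71370 + 0.00000j, Y(Ω₂)=-0.47297 + 0.00000j
  term(m=+1) = -0.03105 - 0.05107j   from Y*(Ω₁)=0.15117 + 0.02768j, Y(Ω₂)=-0.25862 - 0.29051j
  term(m=+2) = 0.00084 - 0.00162j   from Y*(Ω₁)=0.01391 + 0.00527j, Y(Ω₂)=0.01419 - 0.12175j
  term(m=+3) = 0.00001 - 0.00000j   from Y*(Ω₁)=0.00063 + 0.00038j, Y(Ω₂)=0.01573 - 0.01103j
Total Σ_m = -0.39796 - 0.00000j. Multiply by 1.795196: -0.71441 - 0.00000j. P_3(cos γ) = -0.714410

-0.714410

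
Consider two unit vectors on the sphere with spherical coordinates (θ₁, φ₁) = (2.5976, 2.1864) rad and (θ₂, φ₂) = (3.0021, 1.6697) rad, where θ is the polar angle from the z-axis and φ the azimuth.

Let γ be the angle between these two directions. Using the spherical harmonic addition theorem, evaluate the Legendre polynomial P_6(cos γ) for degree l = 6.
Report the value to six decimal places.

Term-by-term m-sum for l=6 (normalisation 4π/13 = 0.966644):
  m=-6: Y*=0.00791 + 0.00487j  Y=-0.00000 + 0.00000j  product -0.00000 + 0.00000j
  m=-5: Y*=0.00338 + 0.05307j  Y=0.00004 + 0.00008j  product -0.00000 + 0.00000j
  m=-4: Y*=-0.14050 + 0.11342j  Y=0.00120 - 0.00050j  product -0.00011 + 0.00021j
  m=-3: Y*=-0.37570 - 0.10642j  Y=-0.00395 - 0.01291j  product 0.00011 + 0.00527j
  m=-2: Y*=-0.16013 - 0.45328j  Y=-0.09313 + 0.01867j  product 0.02337 + 0.03922j
  m=-1: Y*=0.07635 - 0.10794j  Y=0.04098 + 0.41299j  product 0.04771 + 0.02711j
  m=+0: Y*=-0.40169 + 0.00000j  Y=0.81952 + 0.00000j  product -0.32919 + 0.00000j
  m=+1: Y*=-0.07635 - 0.10794j  Y=-0.04098 + 0.41299j  product 0.04771 - 0.02711j
  m=+2: Y*=-0.16013 + 0.45328j  Y=-0.09313 - 0.01867j  product 0.02337 - 0.03922j
  m=+3: Y*=0.37570 - 0.10642j  Y=0.00395 - 0.01291j  product 0.00011 - 0.00527j
  m=+4: Y*=-0.14050 - 0.11342j  Y=0.00120 + 0.00050j  product -0.00011 - 0.00021j
  m=+5: Y*=-0.00338 + 0.05307j  Y=-0.00004 + 0.00008j  product -0.00000 - 0.00000j
  m=+6: Y*=0.00791 - 0.00487j  Y=-0.00000 - 0.00000j  product -0.00000 - 0.00000j
Σ over m = -0.18705 - 0.00000j; ×(4π/13) → -0.18081 - 0.00000j. Real part: -0.180809

-0.180809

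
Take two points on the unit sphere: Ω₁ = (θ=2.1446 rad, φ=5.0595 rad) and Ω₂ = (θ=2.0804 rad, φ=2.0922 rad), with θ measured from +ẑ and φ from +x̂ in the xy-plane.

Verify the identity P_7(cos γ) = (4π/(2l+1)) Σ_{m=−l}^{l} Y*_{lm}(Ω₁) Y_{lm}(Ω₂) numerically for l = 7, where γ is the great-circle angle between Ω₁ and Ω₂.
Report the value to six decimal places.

-0.128138

Expand P_7 via completeness: Σ_{m} conj(Y_{7,m}) at Ω₁ times Y_{7,m} at Ω₂ —
  m=-7: -0.096259-0.111580i × -0.093992-0.168734i = -0.009780+0.026730i  (running Σ = -0.009780+0.026730i)
  m=-6: -0.174560+0.310707i × -0.403832-0.005319i = +0.072146-0.124545i  (running Σ = +0.062366-0.097815i)
  m=-5: +0.428089+0.071177i × -0.198400+0.335091i = -0.108784+0.129328i  (running Σ = -0.046418+0.031512i)
  m=-4: -0.029853-0.161890i × +0.009594+0.016960i = +0.002459-0.002059i  (running Σ = -0.043959+0.029453i)
  m=-3: +0.228035-0.133446i × -0.339105-0.002233i = -0.077626+0.044743i  (running Σ = -0.121585+0.074196i)
  m=-2: -0.230052-0.191509i × -0.090221+0.154695i = +0.050381-0.018310i  (running Σ = -0.071203+0.055886i)
  m=-1: +0.050662-0.140043i × -0.135400-0.235714i = -0.039870+0.007020i  (running Σ = -0.111073+0.062906i)
  m=0: -0.319664-0.000000i × -0.216455+0.000000i = +0.069193+0.000000i  (running Σ = -0.041880+0.062906i)
  m=1: -0.050662-0.140043i × +0.135400-0.235714i = -0.039870-0.007020i  (running Σ = -0.081750+0.055886i)
  m=2: -0.230052+0.191509i × -0.090221-0.154695i = +0.050381+0.018310i  (running Σ = -0.031368+0.074196i)
  m=3: -0.228035-0.133446i × +0.339105-0.002233i = -0.077626-0.044743i  (running Σ = -0.108994+0.029453i)
  m=4: -0.029853+0.161890i × +0.009594-0.016960i = +0.002459+0.002059i  (running Σ = -0.106535+0.031512i)
  m=5: -0.428089+0.071177i × +0.198400+0.335091i = -0.108784-0.129328i  (running Σ = -0.215319-0.097815i)
  m=6: -0.174560-0.310707i × -0.403832+0.005319i = +0.072146+0.124545i  (running Σ = -0.143173+0.026730i)
  m=7: +0.096259-0.111580i × +0.093992-0.168734i = -0.009780-0.026730i  (running Σ = -0.152953+0.000000i)
Total Σ_m = -0.152953+0.000000i. Multiply by 0.837758: -0.128138+0.000000i. P_7(cos γ) = -0.128138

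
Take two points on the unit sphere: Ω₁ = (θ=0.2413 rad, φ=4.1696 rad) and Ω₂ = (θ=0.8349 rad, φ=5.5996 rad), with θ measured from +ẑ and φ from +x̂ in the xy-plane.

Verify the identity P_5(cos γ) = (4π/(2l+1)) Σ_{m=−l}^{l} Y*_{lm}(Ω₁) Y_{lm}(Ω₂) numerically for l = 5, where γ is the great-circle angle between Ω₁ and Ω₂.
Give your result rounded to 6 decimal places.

-0.325074

Expand P_5 via completeness: Σ_{m} conj(Y_{5,m}) at Ω₁ times Y_{5,m} at Ω₂ —
  [-5]  conj(Y_{5,-5})(Ω₁) = -0.00015 + 0.00033j ; Y_{5,-5}(Ω₂) = -0.09991 - 0.02833j ; Δ = 0.00002 - 0.00003j
  [-4]  conj(Y_{5,-4})(Ω₁) = -0.00263 - 0.00383j ; Y_{5,-4}(Ω₂) = -0.27307 + 0.11780j ; Δ = 0.00117 + 0.00074j
  [-3]  conj(Y_{5,-3})(Ω₁) = 0.03528 - 0.00203j ; Y_{5,-3}(Ω₂) = -0.19875 + 0.38180j ; Δ = -0.00624 + 0.01387j
  [-2]  conj(Y_{5,-2})(Ω₁) = -0.08015 + 0.15201j ; Y_{5,-2}(Ω₂) = 0.04446 + 0.21530j ; Δ = -0.03629 - 0.01050j
  [-1]  conj(Y_{5,-1})(Ω₁) = -0.25576 - 0.42399j ; Y_{5,-1}(Ω₂) = -0.19228 - 0.15663j ; Δ = -0.01723 + 0.12159j
  [+0]  conj(Y_{5,0})(Ω₁) = 0.56867 + 0.00000j ; Y_{5,0}(Ω₂) = -0.29440 + 0.00000j ; Δ = -0.16742 + 0.00000j
  [+1]  conj(Y_{5,1})(Ω₁) = 0.25576 - 0.42399j ; Y_{5,1}(Ω₂) = 0.19228 - 0.15663j ; Δ = -0.01723 - 0.12159j
  [+2]  conj(Y_{5,2})(Ω₁) = -0.08015 - 0.15201j ; Y_{5,2}(Ω₂) = 0.04446 - 0.21530j ; Δ = -0.03629 + 0.01050j
  [+3]  conj(Y_{5,3})(Ω₁) = -0.03528 - 0.00203j ; Y_{5,3}(Ω₂) = 0.19875 + 0.38180j ; Δ = -0.00624 - 0.01387j
  [+4]  conj(Y_{5,4})(Ω₁) = -0.00263 + 0.00383j ; Y_{5,4}(Ω₂) = -0.27307 - 0.11780j ; Δ = 0.00117 - 0.00074j
  [+5]  conj(Y_{5,5})(Ω₁) = 0.00015 + 0.00033j ; Y_{5,5}(Ω₂) = 0.09991 - 0.02833j ; Δ = 0.00002 + 0.00003j
Σ over m = -0.28455 + 0.00000j; ×(4π/11) → -0.32507 + 0.00000j. Real part: -0.325074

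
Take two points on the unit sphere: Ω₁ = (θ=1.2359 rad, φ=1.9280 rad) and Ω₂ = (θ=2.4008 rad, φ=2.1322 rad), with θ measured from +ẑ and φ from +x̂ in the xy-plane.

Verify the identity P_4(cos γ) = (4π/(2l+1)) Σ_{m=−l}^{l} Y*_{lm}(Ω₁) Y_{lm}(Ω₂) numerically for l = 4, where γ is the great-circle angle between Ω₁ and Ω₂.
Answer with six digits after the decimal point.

-0.078299

Summing Y*_{l m}(θ₁,φ₁)·Y_{l m}(θ₂,φ₂) over m ∈ [−4, 4]; prefactor 4π/(2·4+1) = 1.396263:
  m=-4: Y*=0.04982 + 0.34854j  Y=-0.05735 - 0.07168j  product 0.02213 - 0.02356j
  m=-3: Y*=0.30427 - 0.16590j  Y=-0.28208 + 0.03213j  product -0.08050 + 0.05657j
  m=-2: Y*=0.05496 + 0.04767j  Y=-0.18557 + 0.38613j  product -0.02861 + 0.01238j
  m=-1: Y*=0.11522 - 0.30871j  Y=0.10183 + 0.16191j  product 0.06172 - 0.01278j
  m=+0: Y*=0.01774 + 0.00000j  Y=-0.31289 + 0.00000j  product -0.00555 + 0.00000j
  m=+1: Y*=-0.11522 - 0.30871j  Y=-0.10183 + 0.16191j  product 0.06172 + 0.01278j
  m=+2: Y*=0.05496 - 0.04767j  Y=-0.18557 - 0.38613j  product -0.02861 - 0.01238j
  m=+3: Y*=-0.30427 - 0.16590j  Y=0.28208 + 0.03213j  product -0.08050 - 0.05657j
  m=+4: Y*=0.04982 - 0.34854j  Y=-0.05735 + 0.07168j  product 0.02213 + 0.02356j
Total Σ_m = -0.05608 + 0.00000j. Multiply by 1.396263: -0.07830 + 0.00000j. P_4(cos γ) = -0.078299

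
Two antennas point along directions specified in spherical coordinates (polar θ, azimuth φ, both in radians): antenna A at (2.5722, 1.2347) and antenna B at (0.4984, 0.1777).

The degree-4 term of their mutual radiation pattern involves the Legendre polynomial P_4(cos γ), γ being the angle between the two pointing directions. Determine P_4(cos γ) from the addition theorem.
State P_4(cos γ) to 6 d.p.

-0.416435

Expand P_4 via completeness: Σ_{m} conj(Y_{4,m}) at Ω₁ times Y_{4,m} at Ω₂ —
  m=-4: (0.008392, -0.036430) × (0.017511, -0.015076) = (-0.000402, -0.000764)  (running Σ = (-0.000402, -0.000764))
  m=-3: (0.139736, 0.088096) × (0.103424, -0.061029) = (0.019828, 0.000583)  (running Σ = (0.019426, -0.000181))
  m=-2: (-0.301683, 0.240088) × (0.315351, -0.117046) = (-0.067035, 0.111023)  (running Σ = (-0.047609, 0.110842))
  m=-1: (-0.139243, -0.398577) × (0.469309, -0.084285) = (-0.098942, -0.175319)  (running Σ = (-0.146551, -0.064478))
  m=0: (-0.070803, -0.000000) × (0.072710, 0.000000) = (-0.005148, -0.000000)  (running Σ = (-0.151699, -0.064478))
  m=1: (0.139243, -0.398577) × (-0.469309, -0.084285) = (-0.098942, 0.175319)  (running Σ = (-0.250641, 0.110842))
  m=2: (-0.301683, -0.240088) × (0.315351, 0.117046) = (-0.067035, -0.111023)  (running Σ = (-0.317676, -0.000181))
  m=3: (-0.139736, 0.088096) × (-0.103424, -0.061029) = (0.019828, -0.000583)  (running Σ = (-0.297847, -0.000764))
  m=4: (0.008392, 0.036430) × (0.017511, 0.015076) = (-0.000402, 0.000764)  (running Σ = (-0.298250, 0.000000))
Total Σ_m = (-0.298250, 0.000000). Multiply by 1.396263: (-0.416435, 0.000000). P_4(cos γ) = -0.416435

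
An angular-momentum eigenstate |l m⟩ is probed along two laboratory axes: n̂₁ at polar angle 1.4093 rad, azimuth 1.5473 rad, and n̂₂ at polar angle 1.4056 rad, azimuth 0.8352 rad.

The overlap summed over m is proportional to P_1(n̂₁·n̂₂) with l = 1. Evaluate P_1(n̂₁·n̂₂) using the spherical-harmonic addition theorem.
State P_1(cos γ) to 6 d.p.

0.763412

Term-by-term m-sum for l=1 (normalisation 4π/3 = 4.188790):
  m=-1: Y*=(0.008011, 0.340904)  Y=(0.228681, -0.252673)  product (0.087969, 0.075934)
  m=+0: Y*=(0.078565, -0.000000)  Y=(0.080349, 0.000000)  product (0.006313, 0.000000)
  m=+1: Y*=(-0.008011, 0.340904)  Y=(-0.228681, -0.252673)  product (0.087969, -0.075934)
Total Σ_m = (0.182251, 0.000000). Multiply by 4.188790: (0.763412, 0.000000). P_1(cos γ) = 0.763412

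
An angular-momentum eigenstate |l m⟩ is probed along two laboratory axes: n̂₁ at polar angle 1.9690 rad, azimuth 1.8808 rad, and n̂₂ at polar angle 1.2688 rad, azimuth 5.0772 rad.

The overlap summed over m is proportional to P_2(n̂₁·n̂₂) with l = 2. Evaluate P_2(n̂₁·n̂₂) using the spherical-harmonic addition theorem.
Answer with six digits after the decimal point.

Summing Y*_{l m}(θ₁,φ₁)·Y_{l m}(θ₂,φ₂) over m ∈ [−2, 2]; prefactor 4π/(2·2+1) = 2.513274:
  term(m=-2) = 0.11486 - 0.01264j   from Y*(Ω₁)=-0.26711 - 0.19069j, Y(Ω₂)=-0.26247 + 0.23471j
  term(m=-1) = 0.06049 - 0.00332j   from Y*(Ω₁)=0.08424 - 0.26297j, Y(Ω₂)=0.07827 + 0.20494j
  term(m=+0) = 0.04011 + 0.00000j   from Y*(Ω₁)=-0.17312 + 0.00000j, Y(Ω₂)=-0.23169 + 0.00000j
  term(m=+1) = 0.06049 + 0.00332j   from Y*(Ω₁)=-0.08424 - 0.26297j, Y(Ω₂)=-0.07827 + 0.20494j
  term(m=+2) = 0.11486 + 0.01264j   from Y*(Ω₁)=-0.26711 + 0.19069j, Y(Ω₂)=-0.26247 - 0.23471j
Total Σ_m = 0.39081 + 0.00000j. Multiply by 2.513274: 0.98222 + 0.00000j. P_2(cos γ) = 0.982216

0.982216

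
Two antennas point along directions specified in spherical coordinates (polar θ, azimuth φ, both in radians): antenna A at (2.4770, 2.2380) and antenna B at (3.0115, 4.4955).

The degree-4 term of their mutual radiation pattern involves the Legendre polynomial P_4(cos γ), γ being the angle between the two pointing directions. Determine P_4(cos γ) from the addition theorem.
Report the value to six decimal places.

Summing Y*_{l m}(θ₁,φ₁)·Y_{l m}(θ₂,φ₂) over m ∈ [−4, 4]; prefactor 4π/(2·4+1) = 1.396263:
  [-4]  conj(Y_{4,-4})(Ω₁) = (-0.057002, 0.029155) ; Y_{4,-4}(Ω₂) = (0.000081, 0.000096) ; Δ = (-0.000007, -0.000003)
  [-3]  conj(Y_{4,-3})(Ω₁) = (-0.210013, -0.096524) ; Y_{4,-3}(Ω₂) = (-0.001641, 0.002156) ; Δ = (0.000553, -0.000294)
  [-2]  conj(Y_{4,-2})(Ω₁) = (-0.099453, -0.412850) ; Y_{4,-2}(Ω₂) = (-0.030048, -0.013918) ; Δ = (-0.002758, 0.013789)
  [-1]  conj(Y_{4,-1})(Ω₁) = (0.190076, -0.241301) ; Y_{4,-1}(Ω₂) = (0.050838, -0.230709) ; Δ = (-0.046007, -0.056119)
  [+0]  conj(Y_{4,0})(Ω₁) = (-0.227535, -0.000000) ; Y_{4,0}(Ω₂) = (0.776123, 0.000000) ; Δ = (-0.176595, -0.000000)
  [+1]  conj(Y_{4,1})(Ω₁) = (-0.190076, -0.241301) ; Y_{4,1}(Ω₂) = (-0.050838, -0.230709) ; Δ = (-0.046007, 0.056119)
  [+2]  conj(Y_{4,2})(Ω₁) = (-0.099453, 0.412850) ; Y_{4,2}(Ω₂) = (-0.030048, 0.013918) ; Δ = (-0.002758, -0.013789)
  [+3]  conj(Y_{4,3})(Ω₁) = (0.210013, -0.096524) ; Y_{4,3}(Ω₂) = (0.001641, 0.002156) ; Δ = (0.000553, 0.000294)
  [+4]  conj(Y_{4,4})(Ω₁) = (-0.057002, -0.029155) ; Y_{4,4}(Ω₂) = (0.000081, -0.000096) ; Δ = (-0.000007, 0.000003)
Accumulated sum (-0.273034, -0.000000); after 4π/(2l+1) scaling, (-0.381228, -0.000000) ⇒ P_4 = -0.381228

-0.381228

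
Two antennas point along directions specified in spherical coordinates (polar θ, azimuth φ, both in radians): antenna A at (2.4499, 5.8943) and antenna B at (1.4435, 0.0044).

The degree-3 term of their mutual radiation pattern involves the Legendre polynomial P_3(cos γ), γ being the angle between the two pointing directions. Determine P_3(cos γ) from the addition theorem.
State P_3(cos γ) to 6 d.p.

-0.441857

Addition theorem: P_3(cos γ) = (4π/7) Σ_m Y*_{lm}(Ω₁) Y_{lm}(Ω₂), m = −3…3:
  m=-3: Y*=0.04257 - 0.09955j  Y=0.40714 - 0.00537j  product 0.01680 - 0.04076j
  m=-2: Y*=-0.22815 + 0.22470j  Y=0.12765 - 0.00112j  product -0.02887 + 0.02894j
  m=-1: Y*=0.37497 - 0.15364j  Y=-0.29473 + 0.00130j  product -0.11031 + 0.04577j
  m=+0: Y*=0.00983 + 0.00000j  Y=-0.13831 + 0.00000j  product -0.00136 + 0.00000j
  m=+1: Y*=-0.37497 - 0.15364j  Y=0.29473 + 0.00130j  product -0.11031 - 0.04577j
  m=+2: Y*=-0.22815 - 0.22470j  Y=0.12765 + 0.00112j  product -0.02887 - 0.02894j
  m=+3: Y*=-0.04257 - 0.09955j  Y=-0.40714 - 0.00537j  product 0.01680 + 0.04076j
Σ over m = -0.24613 + 0.00000j; ×(4π/7) → -0.44186 + 0.00000j. Real part: -0.441857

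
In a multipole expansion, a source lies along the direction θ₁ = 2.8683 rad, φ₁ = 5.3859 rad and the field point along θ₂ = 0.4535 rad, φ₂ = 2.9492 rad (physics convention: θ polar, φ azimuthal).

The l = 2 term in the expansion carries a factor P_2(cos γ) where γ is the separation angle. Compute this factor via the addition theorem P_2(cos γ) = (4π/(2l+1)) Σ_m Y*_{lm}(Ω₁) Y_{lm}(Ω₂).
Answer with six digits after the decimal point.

0.869831

Summing Y*_{l m}(θ₁,φ₁)·Y_{l m}(θ₂,φ₂) over m ∈ [−2, 2]; prefactor 4π/(2·2+1) = 2.513274:
  m=-2: -0.006244-0.027438i × +0.068722+0.027830i = +0.000334-0.002059i  (running Σ = +0.000334-0.002059i)
  m=-1: -0.125230+0.156933i × -0.298639-0.058175i = +0.046528-0.039581i  (running Σ = +0.046863-0.041640i)
  m=0: +0.561856-0.000000i × +0.449170+0.000000i = +0.252369+0.000000i  (running Σ = +0.299232-0.041640i)
  m=1: +0.125230+0.156933i × +0.298639-0.058175i = +0.046528+0.039581i  (running Σ = +0.345760-0.002059i)
  m=2: -0.006244+0.027438i × +0.068722-0.027830i = +0.000334+0.002059i  (running Σ = +0.346095+0.000000i)
Σ over m = +0.346095+0.000000i; ×(4π/5) → +0.869831+0.000000i. Real part: 0.869831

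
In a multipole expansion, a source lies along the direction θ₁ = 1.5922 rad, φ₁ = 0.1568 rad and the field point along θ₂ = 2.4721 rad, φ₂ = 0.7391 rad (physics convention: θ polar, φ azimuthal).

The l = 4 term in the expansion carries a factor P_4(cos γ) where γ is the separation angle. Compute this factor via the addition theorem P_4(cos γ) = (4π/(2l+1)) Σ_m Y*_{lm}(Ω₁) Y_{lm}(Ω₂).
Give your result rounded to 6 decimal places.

Addition theorem: P_4(cos γ) = (4π/9) Σ_m Y*_{lm}(Ω₁) Y_{lm}(Ω₂), m = −4…4:
  [-4]  conj(Y_{4,-4})(Ω₁) = +0.357979+0.259476i ; Y_{4,-4}(Ω₂) = -0.064516-0.012086i ; Δ = -0.019959-0.021067i
  [-3]  conj(Y_{4,-3})(Ω₁) = -0.023862-0.012133i ; Y_{4,-3}(Ω₂) = +0.141311+0.187241i ; Δ = -0.001100-0.006183i
  [-2]  conj(Y_{4,-2})(Ω₁) = -0.317043-0.102817i ; Y_{4,-2}(Ω₂) = +0.039360-0.423859i ; Δ = -0.056059+0.130334i
  [-1]  conj(Y_{4,-1})(Ω₁) = +0.029964+0.004737i ; Y_{4,-1}(Ω₂) = -0.221888+0.202237i ; Δ = -0.007607+0.005009i
  [+0]  conj(Y_{4,0})(Ω₁) = +0.315904-0.000000i ; Y_{4,0}(Ω₂) = -0.234190+0.000000i ; Δ = -0.073981+0.000000i
  [+1]  conj(Y_{4,1})(Ω₁) = -0.029964+0.004737i ; Y_{4,1}(Ω₂) = +0.221888+0.202237i ; Δ = -0.007607-0.005009i
  [+2]  conj(Y_{4,2})(Ω₁) = -0.317043+0.102817i ; Y_{4,2}(Ω₂) = +0.039360+0.423859i ; Δ = -0.056059-0.130334i
  [+3]  conj(Y_{4,3})(Ω₁) = +0.023862-0.012133i ; Y_{4,3}(Ω₂) = -0.141311+0.187241i ; Δ = -0.001100+0.006183i
  [+4]  conj(Y_{4,4})(Ω₁) = +0.357979-0.259476i ; Y_{4,4}(Ω₂) = -0.064516+0.012086i ; Δ = -0.019959+0.021067i
Accumulated sum -0.243432+0.000000i; after 4π/(2l+1) scaling, -0.339895+0.000000i ⇒ P_4 = -0.339895

-0.339895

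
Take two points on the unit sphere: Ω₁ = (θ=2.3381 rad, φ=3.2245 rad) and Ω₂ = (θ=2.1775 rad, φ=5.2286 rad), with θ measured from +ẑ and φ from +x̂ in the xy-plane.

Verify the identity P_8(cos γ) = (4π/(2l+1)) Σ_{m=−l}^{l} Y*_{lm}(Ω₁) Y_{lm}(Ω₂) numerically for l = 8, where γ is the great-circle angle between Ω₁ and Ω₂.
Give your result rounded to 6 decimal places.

Addition theorem: P_8(cos γ) = (4π/17) Σ_m Y*_{lm}(Ω₁) Y_{lm}(Ω₂), m = −8…8:
  [-8]  conj(Y_{8,-8})(Ω₁) = (0.029263, 0.022864) ; Y_{8,-8}(Ω₂) = (-0.058850, 0.089298) ; Δ = (-0.003764, 0.001268)
  [-7]  conj(Y_{8,-7})(Ω₁) = (0.119806, 0.078553) ; Y_{8,-7}(Ω₂) = (-0.134957, -0.264446) ; Δ = (0.004604, -0.042283)
  [-6]  conj(Y_{8,-6})(Ω₁) = (0.286531, 0.155583) ; Y_{8,-6}(Ω₂) = (0.448129, 0.019877) ; Δ = (0.125310, 0.075417)
  [-5]  conj(Y_{8,-5})(Ω₁) = (0.422118, 0.185747) ; Y_{8,-5}(Ω₂) = (-0.173065, 0.275713) ; Δ = (-0.124267, 0.084237)
  [-4]  conj(Y_{8,-4})(Ω₁) = (0.306140, 0.105418) ; Y_{8,-4}(Ω₂) = (0.042599, 0.079093) ; Δ = (0.004704, 0.028704)
  [-3]  conj(Y_{8,-3})(Ω₁) = (-0.103534, -0.026296) ; Y_{8,-3}(Ω₂) = (-0.367354, -0.008143) ; Δ = (0.037820, 0.010503)
  [-2]  conj(Y_{8,-2})(Ω₁) = (-0.379524, -0.063514) ; Y_{8,-2}(Ω₂) = (0.052651, -0.088160) ; Δ = (-0.025582, 0.030115)
  [-1]  conj(Y_{8,-1})(Ω₁) = (-0.073453, -0.006104) ; Y_{8,-1}(Ω₂) = (-0.159291, -0.280668) ; Δ = (0.009987, 0.021588)
  [+0]  conj(Y_{8,0})(Ω₁) = (0.362665, -0.000000) ; Y_{8,0}(Ω₂) = (0.154041, 0.000000) ; Δ = (0.055865, 0.000000)
  [+1]  conj(Y_{8,1})(Ω₁) = (0.073453, -0.006104) ; Y_{8,1}(Ω₂) = (0.159291, -0.280668) ; Δ = (0.009987, -0.021588)
  [+2]  conj(Y_{8,2})(Ω₁) = (-0.379524, 0.063514) ; Y_{8,2}(Ω₂) = (0.052651, 0.088160) ; Δ = (-0.025582, -0.030115)
  [+3]  conj(Y_{8,3})(Ω₁) = (0.103534, -0.026296) ; Y_{8,3}(Ω₂) = (0.367354, -0.008143) ; Δ = (0.037820, -0.010503)
  [+4]  conj(Y_{8,4})(Ω₁) = (0.306140, -0.105418) ; Y_{8,4}(Ω₂) = (0.042599, -0.079093) ; Δ = (0.004704, -0.028704)
  [+5]  conj(Y_{8,5})(Ω₁) = (-0.422118, 0.185747) ; Y_{8,5}(Ω₂) = (0.173065, 0.275713) ; Δ = (-0.124267, -0.084237)
  [+6]  conj(Y_{8,6})(Ω₁) = (0.286531, -0.155583) ; Y_{8,6}(Ω₂) = (0.448129, -0.019877) ; Δ = (0.125310, -0.075417)
  [+7]  conj(Y_{8,7})(Ω₁) = (-0.119806, 0.078553) ; Y_{8,7}(Ω₂) = (0.134957, -0.264446) ; Δ = (0.004604, 0.042283)
  [+8]  conj(Y_{8,8})(Ω₁) = (0.029263, -0.022864) ; Y_{8,8}(Ω₂) = (-0.058850, -0.089298) ; Δ = (-0.003764, -0.001268)
Σ over m = (0.113490, 0.000000); ×(4π/17) → (0.083892, 0.000000). Real part: 0.083892

0.083892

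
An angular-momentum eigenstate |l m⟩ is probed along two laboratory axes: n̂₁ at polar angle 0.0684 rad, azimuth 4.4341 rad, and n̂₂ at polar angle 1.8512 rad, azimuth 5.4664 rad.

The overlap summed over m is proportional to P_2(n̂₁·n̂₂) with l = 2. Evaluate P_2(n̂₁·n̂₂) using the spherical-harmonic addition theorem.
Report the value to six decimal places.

-0.411853

Summing Y*_{l m}(θ₁,φ₁)·Y_{l m}(θ₂,φ₂) over m ∈ [−2, 2]; prefactor 4π/(2·2+1) = 2.513274:
  m=-2: -0.00153 + 0.00095j × -0.02238 + 0.35599j = -0.00031 - 0.00057j  (running Σ = -0.00031 - 0.00057j)
  m=-1: -0.01447 - 0.05065j × -0.14064 - 0.14976j = -0.00555 + 0.00929j  (running Σ = -0.00586 + 0.00872j)
  m=0: 0.62636 + 0.00000j × -0.24293 + 0.00000j = -0.15216 + 0.00000j  (running Σ = -0.15802 + 0.00872j)
  m=1: 0.01447 - 0.05065j × 0.14064 - 0.14976j = -0.00555 - 0.00929j  (running Σ = -0.16357 - 0.00057j)
  m=2: -0.00153 - 0.00095j × -0.02238 - 0.35599j = -0.00031 + 0.00057j  (running Σ = -0.16387 - 0.00000j)
Accumulated sum -0.16387 - 0.00000j; after 4π/(2l+1) scaling, -0.41185 - 0.00000j ⇒ P_2 = -0.411853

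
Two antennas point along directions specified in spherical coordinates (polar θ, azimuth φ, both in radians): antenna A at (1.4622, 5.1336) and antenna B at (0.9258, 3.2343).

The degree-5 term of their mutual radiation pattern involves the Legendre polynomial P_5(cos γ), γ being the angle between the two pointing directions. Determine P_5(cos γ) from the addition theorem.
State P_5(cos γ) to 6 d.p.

Expand P_5 via completeness: Σ_{m} conj(Y_{5,m}) at Ω₁ times Y_{5,m} at Ω₂ —
  [-5]  conj(Y_{5,-5})(Ω₁) = 0.38760 + 0.22985j ; Y_{5,-5}(Ω₂) = -0.13528 + 0.06762j ; Δ = -0.06797 - 0.00488j
  [-4]  conj(Y_{5,-4})(Ω₁) = -0.01768 + 0.15435j ; Y_{5,-4}(Ω₂) = 0.33535 - 0.13039j ; Δ = 0.01420 + 0.05407j
  [-3]  conj(Y_{5,-3})(Ω₁) = 0.28971 - 0.09190j ; Y_{5,-3}(Ω₂) = -0.38242 + 0.10919j ; Δ = -0.10076 + 0.06678j
  [-2]  conj(Y_{5,-2})(Ω₁) = 0.11658 + 0.13069j ; Y_{5,-2}(Ω₂) = 0.05391 - 0.01011j ; Δ = 0.00761 + 0.00587j
  [-1]  conj(Y_{5,-1})(Ω₁) = 0.10915 - 0.24362j ; Y_{5,-1}(Ω₂) = 0.33556 - 0.03120j ; Δ = 0.02903 - 0.08515j
  [+0]  conj(Y_{5,0})(Ω₁) = 0.17982 + 0.00000j ; Y_{5,0}(Ω₂) = -0.14557 + 0.00000j ; Δ = -0.02618 + 0.00000j
  [+1]  conj(Y_{5,1})(Ω₁) = -0.10915 - 0.24362j ; Y_{5,1}(Ω₂) = -0.33556 - 0.03120j ; Δ = 0.02903 + 0.08515j
  [+2]  conj(Y_{5,2})(Ω₁) = 0.11658 - 0.13069j ; Y_{5,2}(Ω₂) = 0.05391 + 0.01011j ; Δ = 0.00761 - 0.00587j
  [+3]  conj(Y_{5,3})(Ω₁) = -0.28971 - 0.09190j ; Y_{5,3}(Ω₂) = 0.38242 + 0.10919j ; Δ = -0.10076 - 0.06678j
  [+4]  conj(Y_{5,4})(Ω₁) = -0.01768 - 0.15435j ; Y_{5,4}(Ω₂) = 0.33535 + 0.13039j ; Δ = 0.01420 - 0.05407j
  [+5]  conj(Y_{5,5})(Ω₁) = -0.38760 + 0.22985j ; Y_{5,5}(Ω₂) = 0.13528 + 0.06762j ; Δ = -0.06797 + 0.00488j
Accumulated sum -0.26198 + 0.00000j; after 4π/(2l+1) scaling, -0.29929 + 0.00000j ⇒ P_5 = -0.299288

-0.299288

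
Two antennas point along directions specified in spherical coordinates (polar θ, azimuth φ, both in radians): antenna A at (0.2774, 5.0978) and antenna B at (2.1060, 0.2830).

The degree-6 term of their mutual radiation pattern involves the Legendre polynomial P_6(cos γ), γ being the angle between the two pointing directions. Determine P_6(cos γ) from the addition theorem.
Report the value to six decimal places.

0.332054

Expand P_6 via completeness: Σ_{m} conj(Y_{6,m}) at Ω₁ times Y_{6,m} at Ω₂ —
  [-6]  conj(Y_{6,-6})(Ω₁) = +0.000138-0.000150i ; Y_{6,-6}(Ω₂) = -0.024822-0.194084i ; Δ = -0.000033-0.000023i
  [-5]  conj(Y_{6,-5})(Ω₁) = +0.002323+0.000865i ; Y_{6,-5}(Ω₂) = -0.062360+0.397021i ; Δ = -0.000488+0.000869i
  [-4]  conj(Y_{6,-4})(Ω₁) = +0.000537+0.018404i ; Y_{6,-4}(Ω₂) = +0.154446-0.329091i ; Δ = +0.006140+0.002666i
  [-3]  conj(Y_{6,-3})(Ω₁) = -0.084501+0.037186i ; Y_{6,-3}(Ω₂) = +0.019379-0.022015i ; Δ = -0.000819+0.002581i
  [-2]  conj(Y_{6,-2})(Ω₁) = -0.220526-0.214189i ; Y_{6,-2}(Ω₂) = -0.294783+0.187287i ; Δ = +0.105122+0.021838i
  [-1]  conj(Y_{6,-1})(Ω₁) = +0.223778-0.551584i ; Y_{6,-1}(Ω₂) = +0.099041-0.028802i ; Δ = +0.006277-0.061074i
  [+0]  conj(Y_{6,0})(Ω₁) = +0.345126-0.000000i ; Y_{6,0}(Ω₂) = +0.321956+0.000000i ; Δ = +0.111115+0.000000i
  [+1]  conj(Y_{6,1})(Ω₁) = -0.223778-0.551584i ; Y_{6,1}(Ω₂) = -0.099041-0.028802i ; Δ = +0.006277+0.061074i
  [+2]  conj(Y_{6,2})(Ω₁) = -0.220526+0.214189i ; Y_{6,2}(Ω₂) = -0.294783-0.187287i ; Δ = +0.105122-0.021838i
  [+3]  conj(Y_{6,3})(Ω₁) = +0.084501+0.037186i ; Y_{6,3}(Ω₂) = -0.019379-0.022015i ; Δ = -0.000819-0.002581i
  [+4]  conj(Y_{6,4})(Ω₁) = +0.000537-0.018404i ; Y_{6,4}(Ω₂) = +0.154446+0.329091i ; Δ = +0.006140-0.002666i
  [+5]  conj(Y_{6,5})(Ω₁) = -0.002323+0.000865i ; Y_{6,5}(Ω₂) = +0.062360+0.397021i ; Δ = -0.000488-0.000869i
  [+6]  conj(Y_{6,6})(Ω₁) = +0.000138+0.000150i ; Y_{6,6}(Ω₂) = -0.024822+0.194084i ; Δ = -0.000033+0.000023i
Σ over m = +0.343512-0.000000i; ×(4π/13) → +0.332054-0.000000i. Real part: 0.332054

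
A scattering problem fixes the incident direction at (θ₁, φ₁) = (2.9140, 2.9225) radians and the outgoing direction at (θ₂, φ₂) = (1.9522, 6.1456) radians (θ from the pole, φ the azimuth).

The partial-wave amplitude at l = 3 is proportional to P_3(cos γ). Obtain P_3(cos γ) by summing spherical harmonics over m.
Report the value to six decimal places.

-0.221738

Term-by-term m-sum for l=3 (normalisation 4π/7 = 1.795196):
  term(m=-3) = -0.00155 + 0.00039j   from Y*(Ω₁)=-0.00379 + 0.00293j, Y(Ω₂)=0.30558 + 0.13381j
  term(m=-2) = 0.01639 - 0.00270j   from Y*(Ω₁)=-0.04590 + 0.02151j, Y(Ω₂)=-0.31537 - 0.08904j
  term(m=-1) = 0.02509 - 0.00205j   from Y*(Ω₁)=-0.26659 + 0.05936j, Y(Ω₂)=-0.09129 - 0.01264j
  term(m=+0) = -0.20337 + 0.00000j   from Y*(Ω₁)=-0.63456 + 0.00000j, Y(Ω₂)=0.32049 + 0.00000j
  term(m=+1) = 0.02509 + 0.00205j   from Y*(Ω₁)=0.26659 + 0.05936j, Y(Ω₂)=0.09129 - 0.01264j
  term(m=+2) = 0.01639 + 0.00270j   from Y*(Ω₁)=-0.04590 - 0.02151j, Y(Ω₂)=-0.31537 + 0.08904j
  term(m=+3) = -0.00155 - 0.00039j   from Y*(Ω₁)=0.00379 + 0.00293j, Y(Ω₂)=-0.30558 + 0.13381j
Σ over m = -0.12352 - 0.00000j; ×(4π/7) → -0.22174 - 0.00000j. Real part: -0.221738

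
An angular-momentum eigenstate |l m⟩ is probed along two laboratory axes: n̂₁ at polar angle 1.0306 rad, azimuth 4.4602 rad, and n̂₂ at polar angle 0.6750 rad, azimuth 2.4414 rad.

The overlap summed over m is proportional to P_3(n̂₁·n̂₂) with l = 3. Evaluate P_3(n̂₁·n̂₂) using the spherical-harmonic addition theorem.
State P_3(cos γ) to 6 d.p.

Term-by-term m-sum for l=3 (normalisation 4π/7 = 1.795196):
  [-3]  conj(Y_{3,-3})(Ω₁) = (0.180647, 0.191376) ; Y_{3,-3}(Ω₂) = (0.051450, -0.087855) ; Δ = (0.026107, -0.006024)
  [-2]  conj(Y_{3,-2})(Ω₁) = (-0.338444, 0.186821) ; Y_{3,-2}(Ω₂) = (0.052838, 0.307053) ; Δ = (-0.075247, -0.094049)
  [-1]  conj(Y_{3,-1})(Ω₁) = (-0.022307, -0.086569) ; Y_{3,-1}(Ω₂) = (-0.316215, -0.266448) ; Δ = (-0.016013, 0.033318)
  [+0]  conj(Y_{3,0})(Ω₁) = (-0.321948, -0.000000) ; Y_{3,0}(Ω₂) = (0.013844, 0.000000) ; Δ = (-0.004457, -0.000000)
  [+1]  conj(Y_{3,1})(Ω₁) = (0.022307, -0.086569) ; Y_{3,1}(Ω₂) = (0.316215, -0.266448) ; Δ = (-0.016013, -0.033318)
  [+2]  conj(Y_{3,2})(Ω₁) = (-0.338444, -0.186821) ; Y_{3,2}(Ω₂) = (0.052838, -0.307053) ; Δ = (-0.075247, 0.094049)
  [+3]  conj(Y_{3,3})(Ω₁) = (-0.180647, 0.191376) ; Y_{3,3}(Ω₂) = (-0.051450, -0.087855) ; Δ = (0.026107, 0.006024)
Σ over m = (-0.134760, 0.000000); ×(4π/7) → (-0.241921, 0.000000). Real part: -0.241921

-0.241921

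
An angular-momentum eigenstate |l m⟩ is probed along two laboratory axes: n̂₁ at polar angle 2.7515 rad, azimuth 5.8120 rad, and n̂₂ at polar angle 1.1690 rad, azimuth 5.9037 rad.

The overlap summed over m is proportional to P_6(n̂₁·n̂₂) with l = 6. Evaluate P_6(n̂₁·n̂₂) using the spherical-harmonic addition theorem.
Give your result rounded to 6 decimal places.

-0.311362

Term-by-term m-sum for l=6 (normalisation 4π/13 = 0.966644):
  term(m=-6) = (0.000366, -0.000224)   from Y*(Ω₁)=(-0.001389, -0.000452), Y(Ω₂)=(-0.190518, 0.223403)
  term(m=-5) = (-0.004770, 0.002354)   from Y*(Ω₁)=(0.008701, 0.008705), Y(Ω₂)=(-0.138665, 0.409325)
  term(m=-4) = (0.010230, -0.003930)   from Y*(Ω₁)=(-0.019375, -0.059674), Y(Ω₂)=(0.009228, 0.174425)
  term(m=-3) = (0.053477, -0.015094)   from Y*(Ω₁)=(-0.033251, 0.209717), Y(Ω₂)=(-0.109647, -0.237610)
  term(m=-2) = (-0.122184, 0.022663)   from Y*(Ω₁)=(0.269925, -0.371436), Y(Ω₂)=(-0.196365, -0.186251)
  term(m=-1) = (-0.088240, 0.008114)   from Y*(Ω₁)=(-0.449825, 0.229167), Y(Ω₂)=(0.163039, 0.065022)
  term(m=+0) = (-0.019863, -0.000000)   from Y*(Ω₁)=(-0.069174, -0.000000), Y(Ω₂)=(0.287139, 0.000000)
  term(m=+1) = (-0.088240, -0.008114)   from Y*(Ω₁)=(0.449825, 0.229167), Y(Ω₂)=(-0.163039, 0.065022)
  term(m=+2) = (-0.122184, -0.022663)   from Y*(Ω₁)=(0.269925, 0.371436), Y(Ω₂)=(-0.196365, 0.186251)
  term(m=+3) = (0.053477, 0.015094)   from Y*(Ω₁)=(0.033251, 0.209717), Y(Ω₂)=(0.109647, -0.237610)
  term(m=+4) = (0.010230, 0.003930)   from Y*(Ω₁)=(-0.019375, 0.059674), Y(Ω₂)=(0.009228, -0.174425)
  term(m=+5) = (-0.004770, -0.002354)   from Y*(Ω₁)=(-0.008701, 0.008705), Y(Ω₂)=(0.138665, 0.409325)
  term(m=+6) = (0.000366, 0.000224)   from Y*(Ω₁)=(-0.001389, 0.000452), Y(Ω₂)=(-0.190518, -0.223403)
Total Σ_m = (-0.322106, 0.000000). Multiply by 0.966644: (-0.311362, 0.000000). P_6(cos γ) = -0.311362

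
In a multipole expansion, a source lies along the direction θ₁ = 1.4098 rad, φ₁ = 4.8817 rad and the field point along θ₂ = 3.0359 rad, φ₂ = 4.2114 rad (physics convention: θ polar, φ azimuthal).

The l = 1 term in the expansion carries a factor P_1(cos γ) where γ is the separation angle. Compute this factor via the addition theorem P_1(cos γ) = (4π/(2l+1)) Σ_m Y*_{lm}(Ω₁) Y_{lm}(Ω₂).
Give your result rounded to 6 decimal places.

-0.077806

Summing Y*_{l m}(θ₁,φ₁)·Y_{l m}(θ₂,φ₂) over m ∈ [−1, 1]; prefactor 4π/(2·1+1) = 4.188790:
  [-1]  conj(Y_{1,-1})(Ω₁) = (0.057464, -0.336150) ; Y_{1,-1}(Ω₂) = (-0.017506, 0.031969) ; Δ = (0.009740, 0.007722)
  [+0]  conj(Y_{1,0})(Ω₁) = (0.078324, -0.000000) ; Y_{1,0}(Ω₂) = (-0.485876, 0.000000) ; Δ = (-0.038056, 0.000000)
  [+1]  conj(Y_{1,1})(Ω₁) = (-0.057464, -0.336150) ; Y_{1,1}(Ω₂) = (0.017506, 0.031969) ; Δ = (0.009740, -0.007722)
Σ over m = (-0.018575, 0.000000); ×(4π/3) → (-0.077806, 0.000000). Real part: -0.077806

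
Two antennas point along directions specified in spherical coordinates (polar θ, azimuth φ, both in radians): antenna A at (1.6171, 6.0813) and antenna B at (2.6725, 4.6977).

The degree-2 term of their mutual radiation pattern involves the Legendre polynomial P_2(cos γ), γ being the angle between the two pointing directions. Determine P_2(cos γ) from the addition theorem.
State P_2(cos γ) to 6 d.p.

-0.476438

Addition theorem: P_2(cos γ) = (4π/5) Σ_m Y*_{lm}(Ω₁) Y_{lm}(Ω₂), m = −2…2:
  [-2]  conj(Y_{2,-2})(Ω₁) = +0.354451-0.151438i ; Y_{2,-2}(Ω₂) = -0.078910-0.002319i ; Δ = -0.028321+0.011128i
  [-1]  conj(Y_{2,-1})(Ω₁) = -0.034995+0.007163i ; Y_{2,-1}(Ω₂) = +0.004576-0.311491i ; Δ = +0.002071+0.010933i
  [+0]  conj(Y_{2,0})(Ω₁) = -0.313364-0.000000i ; Y_{2,0}(Ω₂) = +0.437410+0.000000i ; Δ = -0.137069-0.000000i
  [+1]  conj(Y_{2,1})(Ω₁) = +0.034995+0.007163i ; Y_{2,1}(Ω₂) = -0.004576-0.311491i ; Δ = +0.002071-0.010933i
  [+2]  conj(Y_{2,2})(Ω₁) = +0.354451+0.151438i ; Y_{2,2}(Ω₂) = -0.078910+0.002319i ; Δ = -0.028321-0.011128i
Accumulated sum -0.189569+0.000000i; after 4π/(2l+1) scaling, -0.476438+0.000000i ⇒ P_2 = -0.476438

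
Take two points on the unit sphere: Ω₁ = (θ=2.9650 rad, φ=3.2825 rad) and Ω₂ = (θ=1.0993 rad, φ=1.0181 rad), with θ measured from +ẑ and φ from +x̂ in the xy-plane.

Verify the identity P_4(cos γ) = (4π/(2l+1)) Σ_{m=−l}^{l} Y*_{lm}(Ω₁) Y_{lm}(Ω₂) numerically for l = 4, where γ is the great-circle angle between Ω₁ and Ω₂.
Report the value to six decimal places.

-0.355621

Expand P_4 via completeness: Σ_{m} conj(Y_{4,m}) at Ω₁ times Y_{4,m} at Ω₂ —
  [-4]  conj(Y_{4,-4})(Ω₁) = 0.00036 + 0.00023j ; Y_{4,-4}(Ω₂) = -0.16648 + 0.22360j ; Δ = -0.00011 + 0.00004j
  [-3]  conj(Y_{4,-3})(Ω₁) = 0.00609 + 0.00274j ; Y_{4,-3}(Ω₂) = -0.40047 - 0.03505j ; Δ = -0.00234 - 0.00131j
  [-2]  conj(Y_{4,-2})(Ω₁) = 0.05736 + 0.01661j ; Y_{4,-2}(Ω₂) = -0.05293 - 0.10540j ; Δ = -0.00129 - 0.00692j
  [-1]  conj(Y_{4,-1})(Ω₁) = 0.30653 + 0.04348j ; Y_{4,-1}(Ω₂) = -0.15636 + 0.25349j ; Δ = -0.05895 + 0.07090j
  [+0]  conj(Y_{4,0})(Ω₁) = 0.71922 + 0.00000j ; Y_{4,0}(Ω₂) = -0.17980 + 0.00000j ; Δ = -0.12931 + 0.00000j
  [+1]  conj(Y_{4,1})(Ω₁) = -0.30653 + 0.04348j ; Y_{4,1}(Ω₂) = 0.15636 + 0.25349j ; Δ = -0.05895 - 0.07090j
  [+2]  conj(Y_{4,2})(Ω₁) = 0.05736 - 0.01661j ; Y_{4,2}(Ω₂) = -0.05293 + 0.10540j ; Δ = -0.00129 + 0.00692j
  [+3]  conj(Y_{4,3})(Ω₁) = -0.00609 + 0.00274j ; Y_{4,3}(Ω₂) = 0.40047 - 0.03505j ; Δ = -0.00234 + 0.00131j
  [+4]  conj(Y_{4,4})(Ω₁) = 0.00036 - 0.00023j ; Y_{4,4}(Ω₂) = -0.16648 - 0.22360j ; Δ = -0.00011 - 0.00004j
Accumulated sum -0.25470 + 0.00000j; after 4π/(2l+1) scaling, -0.35562 + 0.00000j ⇒ P_4 = -0.355621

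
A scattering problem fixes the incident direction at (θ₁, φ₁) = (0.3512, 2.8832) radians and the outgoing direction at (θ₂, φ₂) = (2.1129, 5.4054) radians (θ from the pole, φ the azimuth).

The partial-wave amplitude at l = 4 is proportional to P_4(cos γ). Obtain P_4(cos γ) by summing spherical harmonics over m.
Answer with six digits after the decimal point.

-0.388096

Term-by-term m-sum for l=4 (normalisation 4π/9 = 1.396263):
  term(m=-4) = -0.001163+0.000910i   from Y*(Ω₁)=+0.003172-0.005326i, Y(Ω₂)=-0.222205-0.086070i
  term(m=-3) = -0.005506+0.018629i   from Y*(Ω₁)=-0.034181+0.033489i, Y(Ω₂)=+0.354630-0.197545i
  term(m=-2) = +0.014144+0.041023i   from Y*(Ω₁)=+0.178012-0.101165i, Y(Ω₂)=-0.038937+0.208324i
  term(m=-1) = -0.093789-0.066871i   from Y*(Ω₁)=-0.468581+0.123846i, Y(Ω₂)=+0.151831+0.182838i
  term(m=+0) = -0.105325+0.000000i   from Y*(Ω₁)=+0.397345-0.000000i, Y(Ω₂)=-0.265071+0.000000i
  term(m=+1) = -0.093789+0.066871i   from Y*(Ω₁)=+0.468581+0.123846i, Y(Ω₂)=-0.151831+0.182838i
  term(m=+2) = +0.014144-0.041023i   from Y*(Ω₁)=+0.178012+0.101165i, Y(Ω₂)=-0.038937-0.208324i
  term(m=+3) = -0.005506-0.018629i   from Y*(Ω₁)=+0.034181+0.033489i, Y(Ω₂)=-0.354630-0.197545i
  term(m=+4) = -0.001163-0.000910i   from Y*(Ω₁)=+0.003172+0.005326i, Y(Ω₂)=-0.222205+0.086070i
Total Σ_m = -0.277953-0.000000i. Multiply by 1.396263: -0.388096-0.000000i. P_4(cos γ) = -0.388096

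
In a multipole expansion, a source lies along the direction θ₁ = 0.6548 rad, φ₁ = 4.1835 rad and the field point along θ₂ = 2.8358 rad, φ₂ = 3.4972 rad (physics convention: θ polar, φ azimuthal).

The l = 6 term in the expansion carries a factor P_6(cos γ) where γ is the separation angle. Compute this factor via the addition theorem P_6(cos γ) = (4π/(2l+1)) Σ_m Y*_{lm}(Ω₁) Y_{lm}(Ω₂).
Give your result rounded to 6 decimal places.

Expand P_6 via completeness: Σ_{m} conj(Y_{6,m}) at Ω₁ times Y_{6,m} at Ω₂ —
  [-6]  conj(Y_{6,-6})(Ω₁) = 0.02463 - 0.00078j ; Y_{6,-6}(Ω₂) = -0.00019 - 0.00030j ; Δ = -0.00000 - 0.00001j
  [-5]  conj(Y_{6,-5})(Ω₁) = -0.05303 + 0.09773j ; Y_{6,-5}(Ω₂) = -0.00081 - 0.00386j ; Δ = 0.00042 + 0.00013j
  [-4]  conj(Y_{6,-4})(Ω₁) = -0.15057 - 0.24849j ; Y_{6,-4}(Ω₂) = 0.00390 - 0.02609j ; Δ = -0.00707 + 0.00296j
  [-3]  conj(Y_{6,-3})(Ω₁) = 0.45743 - 0.00726j ; Y_{6,-3}(Ω₂) = 0.05732 - 0.10393j ; Δ = 0.02546 - 0.04796j
  [-2]  conj(Y_{6,-2})(Ω₁) = -0.16226 + 0.28805j ; Y_{6,-2}(Ω₂) = 0.26657 - 0.22969j ; Δ = 0.02291 + 0.11406j
  [-1]  conj(Y_{6,-1})(Ω₁) = 0.08158 + 0.13959j ; Y_{6,-1}(Ω₂) = 0.55528 - 0.20623j ; Δ = 0.07409 + 0.06069j
  [+0]  conj(Y_{6,0})(Ω₁) = -0.38763 + 0.00000j ; Y_{6,0}(Ω₂) = 0.23565 + 0.00000j ; Δ = -0.09134 + 0.00000j
  [+1]  conj(Y_{6,1})(Ω₁) = -0.08158 + 0.13959j ; Y_{6,1}(Ω₂) = -0.55528 - 0.20623j ; Δ = 0.07409 - 0.06069j
  [+2]  conj(Y_{6,2})(Ω₁) = -0.16226 - 0.28805j ; Y_{6,2}(Ω₂) = 0.26657 + 0.22969j ; Δ = 0.02291 - 0.11406j
  [+3]  conj(Y_{6,3})(Ω₁) = -0.45743 - 0.00726j ; Y_{6,3}(Ω₂) = -0.05732 - 0.10393j ; Δ = 0.02546 + 0.04796j
  [+4]  conj(Y_{6,4})(Ω₁) = -0.15057 + 0.24849j ; Y_{6,4}(Ω₂) = 0.00390 + 0.02609j ; Δ = -0.00707 - 0.00296j
  [+5]  conj(Y_{6,5})(Ω₁) = 0.05303 + 0.09773j ; Y_{6,5}(Ω₂) = 0.00081 - 0.00386j ; Δ = 0.00042 - 0.00013j
  [+6]  conj(Y_{6,6})(Ω₁) = 0.02463 + 0.00078j ; Y_{6,6}(Ω₂) = -0.00019 + 0.00030j ; Δ = -0.00000 + 0.00001j
Accumulated sum 0.14026 + 0.00000j; after 4π/(2l+1) scaling, 0.13559 + 0.00000j ⇒ P_6 = 0.135586

0.135586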